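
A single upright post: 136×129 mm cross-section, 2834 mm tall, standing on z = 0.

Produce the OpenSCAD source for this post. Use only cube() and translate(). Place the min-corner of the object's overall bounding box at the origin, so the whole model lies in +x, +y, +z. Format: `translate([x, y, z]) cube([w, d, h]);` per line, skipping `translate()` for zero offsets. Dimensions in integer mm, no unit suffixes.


cube([136, 129, 2834]);


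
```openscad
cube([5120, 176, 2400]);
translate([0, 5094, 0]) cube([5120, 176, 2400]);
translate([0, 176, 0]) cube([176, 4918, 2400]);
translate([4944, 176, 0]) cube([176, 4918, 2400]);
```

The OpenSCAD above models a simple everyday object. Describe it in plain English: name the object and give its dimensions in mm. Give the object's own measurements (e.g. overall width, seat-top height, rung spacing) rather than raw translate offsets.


The wall frame of a small rectangular building: four walls, each 2400 mm tall and 176 mm thick, enclosing a footprint 5120 mm (x) by 5270 mm (y) outside-to-outside, with no floor or roof. The front and back walls (the −y and +y sides) span the full width; the two side walls fit between them.


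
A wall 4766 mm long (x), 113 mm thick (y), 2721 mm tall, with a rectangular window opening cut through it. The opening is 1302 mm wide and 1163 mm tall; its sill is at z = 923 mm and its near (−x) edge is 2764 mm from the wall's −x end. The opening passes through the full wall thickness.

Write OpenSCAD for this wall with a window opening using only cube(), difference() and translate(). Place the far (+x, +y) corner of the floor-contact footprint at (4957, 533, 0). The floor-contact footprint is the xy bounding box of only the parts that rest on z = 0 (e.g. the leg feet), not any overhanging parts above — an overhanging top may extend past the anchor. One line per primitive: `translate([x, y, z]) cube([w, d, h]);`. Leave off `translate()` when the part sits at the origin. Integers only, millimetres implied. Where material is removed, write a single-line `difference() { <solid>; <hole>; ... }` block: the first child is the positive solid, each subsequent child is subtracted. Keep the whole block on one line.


difference() { translate([191, 420, 0]) cube([4766, 113, 2721]); translate([2955, 420, 923]) cube([1302, 113, 1163]); }


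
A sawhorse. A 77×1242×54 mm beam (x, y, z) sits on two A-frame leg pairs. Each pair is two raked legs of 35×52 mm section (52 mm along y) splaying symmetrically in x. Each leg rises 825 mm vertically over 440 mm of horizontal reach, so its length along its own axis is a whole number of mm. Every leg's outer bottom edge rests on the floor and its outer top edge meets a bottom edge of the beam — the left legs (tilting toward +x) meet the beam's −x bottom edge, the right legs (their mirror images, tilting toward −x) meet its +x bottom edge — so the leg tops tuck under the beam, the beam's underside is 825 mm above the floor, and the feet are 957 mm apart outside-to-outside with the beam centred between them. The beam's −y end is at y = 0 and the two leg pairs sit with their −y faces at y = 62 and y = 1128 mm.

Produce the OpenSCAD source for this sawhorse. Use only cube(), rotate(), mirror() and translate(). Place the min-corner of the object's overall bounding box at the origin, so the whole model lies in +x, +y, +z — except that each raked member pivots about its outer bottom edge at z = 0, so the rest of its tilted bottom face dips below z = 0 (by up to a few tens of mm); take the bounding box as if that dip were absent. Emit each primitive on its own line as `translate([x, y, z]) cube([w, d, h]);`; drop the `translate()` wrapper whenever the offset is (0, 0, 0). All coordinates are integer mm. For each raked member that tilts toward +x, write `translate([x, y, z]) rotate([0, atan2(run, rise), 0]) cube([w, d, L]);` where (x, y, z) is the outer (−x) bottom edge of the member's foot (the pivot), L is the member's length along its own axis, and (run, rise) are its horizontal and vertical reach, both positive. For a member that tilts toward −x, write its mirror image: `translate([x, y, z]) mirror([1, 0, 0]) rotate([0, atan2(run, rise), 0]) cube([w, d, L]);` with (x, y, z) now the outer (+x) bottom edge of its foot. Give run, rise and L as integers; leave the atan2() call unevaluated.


// leg length = √(440² + 825²) = 935
// right-leg outer foot x = 2·440 + 77 = 957
// beam min-corner = (440, 0, 825)
translate([440, 0, 825]) cube([77, 1242, 54]);
translate([0, 62, 0]) rotate([0, atan2(440, 825), 0]) cube([35, 52, 935]);
translate([957, 62, 0]) mirror([1, 0, 0]) rotate([0, atan2(440, 825), 0]) cube([35, 52, 935]);
translate([0, 1128, 0]) rotate([0, atan2(440, 825), 0]) cube([35, 52, 935]);
translate([957, 1128, 0]) mirror([1, 0, 0]) rotate([0, atan2(440, 825), 0]) cube([35, 52, 935]);


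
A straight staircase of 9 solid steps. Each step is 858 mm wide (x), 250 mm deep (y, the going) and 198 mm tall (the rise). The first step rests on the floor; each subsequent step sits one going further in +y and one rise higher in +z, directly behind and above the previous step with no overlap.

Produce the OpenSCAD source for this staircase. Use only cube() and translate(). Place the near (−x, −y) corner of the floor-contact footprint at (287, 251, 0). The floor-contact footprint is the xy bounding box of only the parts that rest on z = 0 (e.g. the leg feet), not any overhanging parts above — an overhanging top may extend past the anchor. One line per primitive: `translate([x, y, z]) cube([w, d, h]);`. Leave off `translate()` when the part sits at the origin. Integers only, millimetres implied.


translate([287, 251, 0]) cube([858, 250, 198]);
translate([287, 501, 198]) cube([858, 250, 198]);
translate([287, 751, 396]) cube([858, 250, 198]);
translate([287, 1001, 594]) cube([858, 250, 198]);
translate([287, 1251, 792]) cube([858, 250, 198]);
translate([287, 1501, 990]) cube([858, 250, 198]);
translate([287, 1751, 1188]) cube([858, 250, 198]);
translate([287, 2001, 1386]) cube([858, 250, 198]);
translate([287, 2251, 1584]) cube([858, 250, 198]);


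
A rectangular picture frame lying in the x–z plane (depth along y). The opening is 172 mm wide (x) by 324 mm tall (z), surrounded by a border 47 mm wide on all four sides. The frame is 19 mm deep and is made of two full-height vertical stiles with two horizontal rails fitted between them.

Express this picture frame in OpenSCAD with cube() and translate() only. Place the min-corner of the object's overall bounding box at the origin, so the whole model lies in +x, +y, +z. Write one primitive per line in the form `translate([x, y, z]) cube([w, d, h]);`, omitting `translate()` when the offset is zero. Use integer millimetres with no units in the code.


cube([47, 19, 418]);
translate([219, 0, 0]) cube([47, 19, 418]);
translate([47, 0, 0]) cube([172, 19, 47]);
translate([47, 0, 371]) cube([172, 19, 47]);


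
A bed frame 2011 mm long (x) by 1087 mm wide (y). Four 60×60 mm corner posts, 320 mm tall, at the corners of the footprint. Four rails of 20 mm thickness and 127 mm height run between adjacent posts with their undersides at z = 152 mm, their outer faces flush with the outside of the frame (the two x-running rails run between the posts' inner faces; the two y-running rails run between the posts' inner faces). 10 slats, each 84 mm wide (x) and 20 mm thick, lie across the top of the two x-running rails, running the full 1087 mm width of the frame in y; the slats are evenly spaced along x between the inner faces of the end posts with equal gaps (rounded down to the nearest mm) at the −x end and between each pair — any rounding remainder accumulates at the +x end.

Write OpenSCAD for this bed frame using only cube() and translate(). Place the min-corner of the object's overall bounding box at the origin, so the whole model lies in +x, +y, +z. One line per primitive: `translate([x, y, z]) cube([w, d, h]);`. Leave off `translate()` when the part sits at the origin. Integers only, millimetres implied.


cube([60, 60, 320]);
translate([0, 1027, 0]) cube([60, 60, 320]);
translate([1951, 0, 0]) cube([60, 60, 320]);
translate([1951, 1027, 0]) cube([60, 60, 320]);
translate([60, 0, 152]) cube([1891, 20, 127]);
translate([60, 1067, 152]) cube([1891, 20, 127]);
translate([0, 60, 152]) cube([20, 967, 127]);
translate([1991, 60, 152]) cube([20, 967, 127]);
translate([155, 0, 279]) cube([84, 1087, 20]);
translate([334, 0, 279]) cube([84, 1087, 20]);
translate([513, 0, 279]) cube([84, 1087, 20]);
translate([692, 0, 279]) cube([84, 1087, 20]);
translate([871, 0, 279]) cube([84, 1087, 20]);
translate([1050, 0, 279]) cube([84, 1087, 20]);
translate([1229, 0, 279]) cube([84, 1087, 20]);
translate([1408, 0, 279]) cube([84, 1087, 20]);
translate([1587, 0, 279]) cube([84, 1087, 20]);
translate([1766, 0, 279]) cube([84, 1087, 20]);


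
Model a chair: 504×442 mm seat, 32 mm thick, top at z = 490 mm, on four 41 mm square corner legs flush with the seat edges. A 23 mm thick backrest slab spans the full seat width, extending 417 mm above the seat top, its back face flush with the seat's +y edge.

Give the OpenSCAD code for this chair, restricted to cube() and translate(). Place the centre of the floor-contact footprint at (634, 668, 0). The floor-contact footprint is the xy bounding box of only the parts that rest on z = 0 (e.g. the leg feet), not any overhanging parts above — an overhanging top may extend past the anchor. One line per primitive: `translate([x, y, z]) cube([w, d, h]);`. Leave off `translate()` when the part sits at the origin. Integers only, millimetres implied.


// leg_h = 490 - 32 = 458
translate([382, 447, 458]) cube([504, 442, 32]);
translate([382, 447, 0]) cube([41, 41, 458]);
translate([845, 447, 0]) cube([41, 41, 458]);
translate([382, 848, 0]) cube([41, 41, 458]);
translate([845, 848, 0]) cube([41, 41, 458]);
translate([382, 866, 490]) cube([504, 23, 417]);


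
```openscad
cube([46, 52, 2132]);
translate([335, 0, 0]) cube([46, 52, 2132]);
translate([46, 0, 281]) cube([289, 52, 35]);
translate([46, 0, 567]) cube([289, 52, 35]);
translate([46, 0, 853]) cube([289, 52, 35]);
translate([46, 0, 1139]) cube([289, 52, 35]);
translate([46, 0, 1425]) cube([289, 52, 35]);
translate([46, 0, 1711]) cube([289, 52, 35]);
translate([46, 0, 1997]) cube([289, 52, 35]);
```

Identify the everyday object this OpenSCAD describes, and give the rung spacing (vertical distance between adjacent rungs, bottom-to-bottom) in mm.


A ladder. The rung spacing is 286 mm.

Two tall 46×52 posts with 7 short bars between them — a ladder. Adjacent rungs sit at z = 281 and z = 567, so the spacing is 567 − 281 = 286 mm.


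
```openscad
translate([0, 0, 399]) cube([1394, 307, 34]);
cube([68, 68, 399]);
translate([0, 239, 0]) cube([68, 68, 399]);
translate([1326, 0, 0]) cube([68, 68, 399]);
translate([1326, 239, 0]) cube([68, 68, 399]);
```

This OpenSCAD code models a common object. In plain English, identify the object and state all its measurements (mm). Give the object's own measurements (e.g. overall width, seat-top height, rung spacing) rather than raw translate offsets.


A bench: a 1394×307 mm seat slab, 34 mm thick, top at z = 433 mm, on four 68×68 mm square legs flush with the seat corners and standing on z = 0.


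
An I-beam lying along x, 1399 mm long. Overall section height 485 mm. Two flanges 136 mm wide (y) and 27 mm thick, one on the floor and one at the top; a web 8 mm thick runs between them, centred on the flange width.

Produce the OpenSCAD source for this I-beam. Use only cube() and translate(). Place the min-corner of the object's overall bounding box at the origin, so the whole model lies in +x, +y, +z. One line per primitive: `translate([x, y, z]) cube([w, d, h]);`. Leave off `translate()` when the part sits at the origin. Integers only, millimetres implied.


cube([1399, 136, 27]);
translate([0, 64, 27]) cube([1399, 8, 431]);
translate([0, 0, 458]) cube([1399, 136, 27]);


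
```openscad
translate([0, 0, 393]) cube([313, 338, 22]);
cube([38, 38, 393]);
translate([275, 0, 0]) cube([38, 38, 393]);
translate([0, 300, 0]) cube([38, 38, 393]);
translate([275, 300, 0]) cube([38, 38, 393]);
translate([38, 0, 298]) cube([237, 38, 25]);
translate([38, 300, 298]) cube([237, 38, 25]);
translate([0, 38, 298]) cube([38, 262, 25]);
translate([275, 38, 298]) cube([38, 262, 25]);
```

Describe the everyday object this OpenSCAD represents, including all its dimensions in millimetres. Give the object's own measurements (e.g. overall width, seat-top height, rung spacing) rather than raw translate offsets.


A simple wooden stool: a rectangular seat 313 mm (x) by 338 mm (y), 22 mm thick, top face at z = 415 mm, on four square legs, each 38×38 mm in cross-section. The legs rest on z = 0, each flush with a corner of the seat. Four stretchers, 38 mm wide and 25 mm tall, connect adjacent legs with their undersides at z = 298 mm, each running between the inner faces of the legs it joins and aligned with the legs' outer faces on the other axis.


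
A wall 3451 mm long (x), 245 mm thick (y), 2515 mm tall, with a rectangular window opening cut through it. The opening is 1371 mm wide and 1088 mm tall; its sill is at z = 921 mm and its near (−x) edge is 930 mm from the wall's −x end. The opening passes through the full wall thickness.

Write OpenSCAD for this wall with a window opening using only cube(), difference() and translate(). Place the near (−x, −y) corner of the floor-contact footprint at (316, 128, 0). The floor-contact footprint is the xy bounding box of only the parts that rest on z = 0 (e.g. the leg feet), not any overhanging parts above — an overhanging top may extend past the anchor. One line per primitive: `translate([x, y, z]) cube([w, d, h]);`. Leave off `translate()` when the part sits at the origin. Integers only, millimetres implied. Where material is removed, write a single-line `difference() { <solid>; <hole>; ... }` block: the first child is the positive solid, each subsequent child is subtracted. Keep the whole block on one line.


difference() { translate([316, 128, 0]) cube([3451, 245, 2515]); translate([1246, 128, 921]) cube([1371, 245, 1088]); }


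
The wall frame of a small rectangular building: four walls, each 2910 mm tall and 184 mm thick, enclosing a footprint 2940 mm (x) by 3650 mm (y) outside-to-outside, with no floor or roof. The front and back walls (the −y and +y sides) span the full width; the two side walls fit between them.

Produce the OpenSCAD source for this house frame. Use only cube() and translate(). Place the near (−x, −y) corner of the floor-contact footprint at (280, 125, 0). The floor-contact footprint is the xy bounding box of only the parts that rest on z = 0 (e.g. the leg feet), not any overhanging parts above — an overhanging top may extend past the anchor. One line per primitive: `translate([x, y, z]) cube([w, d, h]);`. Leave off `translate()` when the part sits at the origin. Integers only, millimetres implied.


translate([280, 125, 0]) cube([2940, 184, 2910]);
translate([280, 3591, 0]) cube([2940, 184, 2910]);
translate([280, 309, 0]) cube([184, 3282, 2910]);
translate([3036, 309, 0]) cube([184, 3282, 2910]);


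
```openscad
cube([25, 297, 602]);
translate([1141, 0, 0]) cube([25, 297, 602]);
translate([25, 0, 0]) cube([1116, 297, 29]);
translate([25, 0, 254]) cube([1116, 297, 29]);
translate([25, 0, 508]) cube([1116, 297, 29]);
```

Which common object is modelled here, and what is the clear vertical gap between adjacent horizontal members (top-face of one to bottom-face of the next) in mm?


A bookshelf. The clear shelf gap is 225 mm.

Two tall side panels with 3 horizontal boards between them — a bookshelf. The first two shelf undersides are at z = 0 and z = 254; with shelf thickness 29, the clear gap is 254 − 0 − 29 = 225 mm.


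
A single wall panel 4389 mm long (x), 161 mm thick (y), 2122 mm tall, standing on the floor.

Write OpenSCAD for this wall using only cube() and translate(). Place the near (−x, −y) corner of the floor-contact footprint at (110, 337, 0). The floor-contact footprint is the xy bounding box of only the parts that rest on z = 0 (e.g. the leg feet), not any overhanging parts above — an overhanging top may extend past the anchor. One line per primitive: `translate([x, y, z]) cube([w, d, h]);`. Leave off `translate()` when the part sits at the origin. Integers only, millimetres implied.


translate([110, 337, 0]) cube([4389, 161, 2122]);


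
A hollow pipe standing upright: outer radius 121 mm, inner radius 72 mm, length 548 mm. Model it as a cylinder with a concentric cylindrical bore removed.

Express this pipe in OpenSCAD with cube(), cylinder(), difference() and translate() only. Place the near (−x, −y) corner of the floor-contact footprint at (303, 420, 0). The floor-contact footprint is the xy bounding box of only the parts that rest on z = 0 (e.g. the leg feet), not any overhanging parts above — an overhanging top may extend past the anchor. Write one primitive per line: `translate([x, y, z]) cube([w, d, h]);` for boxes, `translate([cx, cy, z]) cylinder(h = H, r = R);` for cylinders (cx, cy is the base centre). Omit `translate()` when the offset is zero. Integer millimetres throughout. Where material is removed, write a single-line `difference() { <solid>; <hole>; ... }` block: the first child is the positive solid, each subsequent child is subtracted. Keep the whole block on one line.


difference() { translate([424, 541, 0]) cylinder(h = 548, r = 121); translate([424, 541, 0]) cylinder(h = 548, r = 72); }


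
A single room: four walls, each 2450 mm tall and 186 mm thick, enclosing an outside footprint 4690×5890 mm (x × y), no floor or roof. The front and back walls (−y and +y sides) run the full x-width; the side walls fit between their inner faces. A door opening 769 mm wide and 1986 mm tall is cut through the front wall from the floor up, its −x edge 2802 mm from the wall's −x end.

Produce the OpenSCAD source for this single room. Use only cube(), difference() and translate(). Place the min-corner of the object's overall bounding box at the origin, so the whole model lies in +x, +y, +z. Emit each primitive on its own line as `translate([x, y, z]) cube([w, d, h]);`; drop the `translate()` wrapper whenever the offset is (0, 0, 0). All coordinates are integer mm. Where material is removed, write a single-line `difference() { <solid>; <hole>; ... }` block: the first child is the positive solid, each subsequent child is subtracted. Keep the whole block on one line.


difference() { cube([4690, 186, 2450]); translate([2802, 0, 0]) cube([769, 186, 1986]); }
translate([0, 5704, 0]) cube([4690, 186, 2450]);
translate([0, 186, 0]) cube([186, 5518, 2450]);
translate([4504, 186, 0]) cube([186, 5518, 2450]);


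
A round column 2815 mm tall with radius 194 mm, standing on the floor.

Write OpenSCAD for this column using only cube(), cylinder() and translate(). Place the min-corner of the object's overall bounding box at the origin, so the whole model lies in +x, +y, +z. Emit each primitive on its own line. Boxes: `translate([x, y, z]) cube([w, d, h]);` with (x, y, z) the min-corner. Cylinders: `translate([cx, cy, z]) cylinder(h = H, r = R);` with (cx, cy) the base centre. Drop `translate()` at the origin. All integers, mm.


translate([194, 194, 0]) cylinder(h = 2815, r = 194);


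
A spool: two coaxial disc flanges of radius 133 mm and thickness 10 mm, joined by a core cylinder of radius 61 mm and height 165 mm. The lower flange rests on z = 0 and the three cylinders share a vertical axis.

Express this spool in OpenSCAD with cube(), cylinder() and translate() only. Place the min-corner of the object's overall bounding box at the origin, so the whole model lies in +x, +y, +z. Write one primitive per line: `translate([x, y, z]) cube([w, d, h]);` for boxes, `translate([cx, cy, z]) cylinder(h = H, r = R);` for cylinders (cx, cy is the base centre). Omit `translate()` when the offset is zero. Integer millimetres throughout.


translate([133, 133, 0]) cylinder(h = 10, r = 133);
translate([133, 133, 10]) cylinder(h = 165, r = 61);
translate([133, 133, 175]) cylinder(h = 10, r = 133);


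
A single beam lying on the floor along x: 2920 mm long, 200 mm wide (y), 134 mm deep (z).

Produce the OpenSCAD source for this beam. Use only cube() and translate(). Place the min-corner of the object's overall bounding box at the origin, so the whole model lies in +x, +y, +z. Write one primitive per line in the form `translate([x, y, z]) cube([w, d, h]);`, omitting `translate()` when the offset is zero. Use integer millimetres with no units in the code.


cube([2920, 200, 134]);


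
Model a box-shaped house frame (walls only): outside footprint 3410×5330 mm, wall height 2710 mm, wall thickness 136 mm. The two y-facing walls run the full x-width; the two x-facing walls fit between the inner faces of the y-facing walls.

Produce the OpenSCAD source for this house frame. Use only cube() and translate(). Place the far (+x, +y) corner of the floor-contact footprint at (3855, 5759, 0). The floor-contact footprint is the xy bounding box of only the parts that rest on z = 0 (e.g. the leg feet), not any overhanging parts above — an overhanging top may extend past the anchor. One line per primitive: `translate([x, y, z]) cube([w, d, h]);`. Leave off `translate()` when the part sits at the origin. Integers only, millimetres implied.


translate([445, 429, 0]) cube([3410, 136, 2710]);
translate([445, 5623, 0]) cube([3410, 136, 2710]);
translate([445, 565, 0]) cube([136, 5058, 2710]);
translate([3719, 565, 0]) cube([136, 5058, 2710]);


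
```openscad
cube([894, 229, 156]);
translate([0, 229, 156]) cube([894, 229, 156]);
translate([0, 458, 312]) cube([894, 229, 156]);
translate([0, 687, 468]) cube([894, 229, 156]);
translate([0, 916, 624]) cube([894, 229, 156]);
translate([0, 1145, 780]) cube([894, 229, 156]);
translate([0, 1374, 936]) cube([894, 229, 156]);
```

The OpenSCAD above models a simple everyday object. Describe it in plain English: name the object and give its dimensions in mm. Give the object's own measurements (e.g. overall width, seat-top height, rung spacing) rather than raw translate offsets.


A straight staircase of 7 solid steps. Each step is 894 mm wide (x), 229 mm deep (y, the going) and 156 mm tall (the rise). The first step rests on the floor; each subsequent step sits one going further in +y and one rise higher in +z, directly behind and above the previous step with no overlap.


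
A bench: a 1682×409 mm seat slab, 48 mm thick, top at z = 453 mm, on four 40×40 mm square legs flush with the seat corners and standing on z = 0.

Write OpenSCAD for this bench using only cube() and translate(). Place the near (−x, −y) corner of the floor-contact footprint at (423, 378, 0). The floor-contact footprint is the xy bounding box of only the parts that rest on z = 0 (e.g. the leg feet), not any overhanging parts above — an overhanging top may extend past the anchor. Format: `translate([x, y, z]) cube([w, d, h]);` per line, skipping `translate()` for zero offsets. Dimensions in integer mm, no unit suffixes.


translate([423, 378, 405]) cube([1682, 409, 48]);
translate([423, 378, 0]) cube([40, 40, 405]);
translate([423, 747, 0]) cube([40, 40, 405]);
translate([2065, 378, 0]) cube([40, 40, 405]);
translate([2065, 747, 0]) cube([40, 40, 405]);


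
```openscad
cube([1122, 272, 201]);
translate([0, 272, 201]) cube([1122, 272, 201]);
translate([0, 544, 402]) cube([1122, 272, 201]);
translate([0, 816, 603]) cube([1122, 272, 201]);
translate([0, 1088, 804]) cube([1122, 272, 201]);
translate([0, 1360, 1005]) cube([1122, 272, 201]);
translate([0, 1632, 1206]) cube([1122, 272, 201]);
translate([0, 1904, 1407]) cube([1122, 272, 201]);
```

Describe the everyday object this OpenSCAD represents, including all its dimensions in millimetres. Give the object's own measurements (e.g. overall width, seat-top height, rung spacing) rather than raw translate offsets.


A straight staircase of 8 solid steps. Each step is 1122 mm wide (x), 272 mm deep (y, the going) and 201 mm tall (the rise). The first step rests on the floor; each subsequent step sits one going further in +y and one rise higher in +z, directly behind and above the previous step with no overlap.


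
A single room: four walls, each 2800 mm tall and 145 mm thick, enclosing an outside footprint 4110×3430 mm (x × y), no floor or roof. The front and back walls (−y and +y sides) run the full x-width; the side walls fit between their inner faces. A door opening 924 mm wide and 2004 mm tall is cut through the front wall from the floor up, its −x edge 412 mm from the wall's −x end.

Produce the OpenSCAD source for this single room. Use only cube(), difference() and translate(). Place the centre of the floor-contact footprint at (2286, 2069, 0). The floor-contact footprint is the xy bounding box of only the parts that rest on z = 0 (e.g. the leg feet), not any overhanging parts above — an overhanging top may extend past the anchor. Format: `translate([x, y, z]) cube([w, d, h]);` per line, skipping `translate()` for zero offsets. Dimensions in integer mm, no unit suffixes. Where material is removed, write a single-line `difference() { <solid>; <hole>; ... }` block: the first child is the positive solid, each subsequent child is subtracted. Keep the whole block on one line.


difference() { translate([231, 354, 0]) cube([4110, 145, 2800]); translate([643, 354, 0]) cube([924, 145, 2004]); }
translate([231, 3639, 0]) cube([4110, 145, 2800]);
translate([231, 499, 0]) cube([145, 3140, 2800]);
translate([4196, 499, 0]) cube([145, 3140, 2800]);


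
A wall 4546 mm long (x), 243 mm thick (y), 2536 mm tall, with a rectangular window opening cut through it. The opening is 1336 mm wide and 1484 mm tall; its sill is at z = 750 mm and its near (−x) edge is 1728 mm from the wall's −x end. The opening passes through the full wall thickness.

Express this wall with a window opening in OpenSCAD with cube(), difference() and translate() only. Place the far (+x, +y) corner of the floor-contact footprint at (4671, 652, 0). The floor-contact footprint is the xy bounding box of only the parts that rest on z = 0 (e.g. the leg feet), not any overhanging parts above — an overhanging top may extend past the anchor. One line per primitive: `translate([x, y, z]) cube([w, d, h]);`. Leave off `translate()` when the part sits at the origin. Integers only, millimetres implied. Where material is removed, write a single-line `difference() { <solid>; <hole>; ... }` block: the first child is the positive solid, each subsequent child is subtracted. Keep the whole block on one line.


difference() { translate([125, 409, 0]) cube([4546, 243, 2536]); translate([1853, 409, 750]) cube([1336, 243, 1484]); }


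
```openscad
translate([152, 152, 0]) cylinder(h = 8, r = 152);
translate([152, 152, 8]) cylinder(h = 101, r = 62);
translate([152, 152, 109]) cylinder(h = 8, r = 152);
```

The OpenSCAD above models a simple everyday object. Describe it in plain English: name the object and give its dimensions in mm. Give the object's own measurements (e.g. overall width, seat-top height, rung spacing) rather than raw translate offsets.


A spool: two coaxial disc flanges of radius 152 mm and thickness 8 mm, joined by a core cylinder of radius 62 mm and height 101 mm. The lower flange rests on z = 0 and the three cylinders share a vertical axis.


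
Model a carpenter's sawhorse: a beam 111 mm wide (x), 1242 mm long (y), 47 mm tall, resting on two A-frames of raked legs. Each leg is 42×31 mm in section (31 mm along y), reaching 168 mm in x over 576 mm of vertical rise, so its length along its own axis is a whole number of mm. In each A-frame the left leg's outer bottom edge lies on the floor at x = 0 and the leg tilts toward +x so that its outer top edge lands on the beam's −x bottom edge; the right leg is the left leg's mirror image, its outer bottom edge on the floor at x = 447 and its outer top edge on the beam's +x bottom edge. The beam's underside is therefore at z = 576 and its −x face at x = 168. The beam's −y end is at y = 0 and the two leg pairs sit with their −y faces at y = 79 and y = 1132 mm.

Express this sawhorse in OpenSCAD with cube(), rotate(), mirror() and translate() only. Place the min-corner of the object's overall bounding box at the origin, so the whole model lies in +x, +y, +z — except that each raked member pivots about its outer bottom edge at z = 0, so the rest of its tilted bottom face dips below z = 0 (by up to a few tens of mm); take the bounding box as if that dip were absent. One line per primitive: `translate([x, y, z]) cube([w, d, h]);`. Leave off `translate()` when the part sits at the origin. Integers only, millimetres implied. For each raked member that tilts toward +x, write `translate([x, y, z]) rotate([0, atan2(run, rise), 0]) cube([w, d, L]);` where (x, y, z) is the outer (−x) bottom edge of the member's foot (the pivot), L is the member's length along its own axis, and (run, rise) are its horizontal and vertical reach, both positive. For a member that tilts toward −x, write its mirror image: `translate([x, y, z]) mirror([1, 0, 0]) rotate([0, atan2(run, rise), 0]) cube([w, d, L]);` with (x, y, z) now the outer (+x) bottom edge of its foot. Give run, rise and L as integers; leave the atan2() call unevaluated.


// leg length = √(168² + 576²) = 600
// right-leg outer foot x = 2·168 + 111 = 447
// beam min-corner = (168, 0, 576)
translate([168, 0, 576]) cube([111, 1242, 47]);
translate([0, 79, 0]) rotate([0, atan2(168, 576), 0]) cube([42, 31, 600]);
translate([447, 79, 0]) mirror([1, 0, 0]) rotate([0, atan2(168, 576), 0]) cube([42, 31, 600]);
translate([0, 1132, 0]) rotate([0, atan2(168, 576), 0]) cube([42, 31, 600]);
translate([447, 1132, 0]) mirror([1, 0, 0]) rotate([0, atan2(168, 576), 0]) cube([42, 31, 600]);


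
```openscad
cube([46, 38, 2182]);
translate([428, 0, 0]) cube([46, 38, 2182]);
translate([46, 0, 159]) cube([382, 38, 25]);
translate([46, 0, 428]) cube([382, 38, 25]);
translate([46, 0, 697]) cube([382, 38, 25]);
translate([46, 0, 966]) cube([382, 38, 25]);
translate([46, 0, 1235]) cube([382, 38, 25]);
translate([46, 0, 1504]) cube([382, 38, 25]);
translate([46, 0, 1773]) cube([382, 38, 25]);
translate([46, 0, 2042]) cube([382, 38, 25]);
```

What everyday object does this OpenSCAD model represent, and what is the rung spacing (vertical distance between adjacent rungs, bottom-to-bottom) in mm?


A ladder. The rung spacing is 269 mm.

Two tall 46×38 posts with 8 short bars between them — a ladder. Adjacent rungs sit at z = 159 and z = 428, so the spacing is 428 − 159 = 269 mm.


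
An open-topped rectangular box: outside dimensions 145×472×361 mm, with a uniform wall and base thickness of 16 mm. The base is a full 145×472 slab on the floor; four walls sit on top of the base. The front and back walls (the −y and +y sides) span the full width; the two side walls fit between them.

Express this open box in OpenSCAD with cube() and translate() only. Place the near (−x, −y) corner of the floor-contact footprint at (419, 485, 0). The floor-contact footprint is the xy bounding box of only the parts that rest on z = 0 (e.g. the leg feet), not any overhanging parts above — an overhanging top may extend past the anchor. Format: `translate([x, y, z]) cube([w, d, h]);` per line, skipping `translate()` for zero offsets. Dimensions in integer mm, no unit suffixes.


translate([419, 485, 0]) cube([145, 472, 16]);
translate([419, 485, 16]) cube([145, 16, 345]);
translate([419, 941, 16]) cube([145, 16, 345]);
translate([419, 501, 16]) cube([16, 440, 345]);
translate([548, 501, 16]) cube([16, 440, 345]);


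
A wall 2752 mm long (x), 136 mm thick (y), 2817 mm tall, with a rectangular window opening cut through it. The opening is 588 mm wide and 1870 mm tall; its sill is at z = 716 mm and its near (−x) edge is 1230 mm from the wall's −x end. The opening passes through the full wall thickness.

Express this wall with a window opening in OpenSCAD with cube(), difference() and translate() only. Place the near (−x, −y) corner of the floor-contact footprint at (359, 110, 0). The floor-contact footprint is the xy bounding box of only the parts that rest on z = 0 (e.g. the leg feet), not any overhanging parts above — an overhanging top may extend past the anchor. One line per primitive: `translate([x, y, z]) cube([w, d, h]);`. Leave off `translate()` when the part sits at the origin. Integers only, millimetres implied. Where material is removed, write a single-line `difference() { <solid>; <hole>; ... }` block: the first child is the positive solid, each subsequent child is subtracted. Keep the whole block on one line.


difference() { translate([359, 110, 0]) cube([2752, 136, 2817]); translate([1589, 110, 716]) cube([588, 136, 1870]); }


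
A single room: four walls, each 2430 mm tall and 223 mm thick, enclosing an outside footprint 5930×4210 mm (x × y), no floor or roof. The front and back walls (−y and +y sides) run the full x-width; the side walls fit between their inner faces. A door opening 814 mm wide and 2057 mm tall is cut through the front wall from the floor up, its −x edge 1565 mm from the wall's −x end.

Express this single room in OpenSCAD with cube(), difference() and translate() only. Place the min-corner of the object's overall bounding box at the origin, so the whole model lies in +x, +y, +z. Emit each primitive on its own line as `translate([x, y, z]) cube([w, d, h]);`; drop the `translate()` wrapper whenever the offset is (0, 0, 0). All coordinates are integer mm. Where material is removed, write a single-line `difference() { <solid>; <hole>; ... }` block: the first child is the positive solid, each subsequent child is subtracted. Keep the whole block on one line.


difference() { cube([5930, 223, 2430]); translate([1565, 0, 0]) cube([814, 223, 2057]); }
translate([0, 3987, 0]) cube([5930, 223, 2430]);
translate([0, 223, 0]) cube([223, 3764, 2430]);
translate([5707, 223, 0]) cube([223, 3764, 2430]);


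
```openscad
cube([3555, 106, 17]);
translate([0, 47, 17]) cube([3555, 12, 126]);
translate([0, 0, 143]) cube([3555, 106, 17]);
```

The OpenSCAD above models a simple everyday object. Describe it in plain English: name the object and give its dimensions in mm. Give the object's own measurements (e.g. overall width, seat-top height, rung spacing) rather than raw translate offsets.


An I-beam lying along x, 3555 mm long. Overall section height 160 mm. Two flanges 106 mm wide (y) and 17 mm thick, one on the floor and one at the top; a web 12 mm thick runs between them, centred on the flange width.


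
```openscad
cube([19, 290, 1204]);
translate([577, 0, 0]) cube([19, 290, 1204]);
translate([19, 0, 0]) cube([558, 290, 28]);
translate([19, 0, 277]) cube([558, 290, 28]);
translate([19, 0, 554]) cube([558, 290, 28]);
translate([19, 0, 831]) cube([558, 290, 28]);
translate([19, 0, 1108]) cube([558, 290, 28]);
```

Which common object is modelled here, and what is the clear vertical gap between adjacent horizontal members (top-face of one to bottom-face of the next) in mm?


A bookshelf. The clear shelf gap is 249 mm.

Two tall side panels with 5 horizontal boards between them — a bookshelf. The first two shelf undersides are at z = 0 and z = 277; with shelf thickness 28, the clear gap is 277 − 0 − 28 = 249 mm.


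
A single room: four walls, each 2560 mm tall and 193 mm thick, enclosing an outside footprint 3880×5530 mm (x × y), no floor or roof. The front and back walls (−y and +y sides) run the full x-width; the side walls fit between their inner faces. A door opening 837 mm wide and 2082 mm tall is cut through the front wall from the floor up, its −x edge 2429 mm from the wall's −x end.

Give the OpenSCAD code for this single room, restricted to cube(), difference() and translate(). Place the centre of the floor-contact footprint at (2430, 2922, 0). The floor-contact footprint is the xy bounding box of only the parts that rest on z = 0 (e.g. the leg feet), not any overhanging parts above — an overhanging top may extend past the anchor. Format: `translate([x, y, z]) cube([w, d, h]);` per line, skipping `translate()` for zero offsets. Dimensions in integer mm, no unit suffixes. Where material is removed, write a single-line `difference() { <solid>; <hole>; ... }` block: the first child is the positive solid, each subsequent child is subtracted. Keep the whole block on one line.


difference() { translate([490, 157, 0]) cube([3880, 193, 2560]); translate([2919, 157, 0]) cube([837, 193, 2082]); }
translate([490, 5494, 0]) cube([3880, 193, 2560]);
translate([490, 350, 0]) cube([193, 5144, 2560]);
translate([4177, 350, 0]) cube([193, 5144, 2560]);


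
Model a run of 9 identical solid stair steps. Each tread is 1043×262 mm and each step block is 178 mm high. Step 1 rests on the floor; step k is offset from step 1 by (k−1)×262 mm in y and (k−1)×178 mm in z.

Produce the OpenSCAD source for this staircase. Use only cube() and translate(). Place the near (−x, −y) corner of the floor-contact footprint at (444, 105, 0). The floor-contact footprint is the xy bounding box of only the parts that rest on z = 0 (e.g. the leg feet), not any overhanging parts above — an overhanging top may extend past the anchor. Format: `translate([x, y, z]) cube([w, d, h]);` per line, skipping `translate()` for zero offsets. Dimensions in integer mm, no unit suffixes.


translate([444, 105, 0]) cube([1043, 262, 178]);
translate([444, 367, 178]) cube([1043, 262, 178]);
translate([444, 629, 356]) cube([1043, 262, 178]);
translate([444, 891, 534]) cube([1043, 262, 178]);
translate([444, 1153, 712]) cube([1043, 262, 178]);
translate([444, 1415, 890]) cube([1043, 262, 178]);
translate([444, 1677, 1068]) cube([1043, 262, 178]);
translate([444, 1939, 1246]) cube([1043, 262, 178]);
translate([444, 2201, 1424]) cube([1043, 262, 178]);


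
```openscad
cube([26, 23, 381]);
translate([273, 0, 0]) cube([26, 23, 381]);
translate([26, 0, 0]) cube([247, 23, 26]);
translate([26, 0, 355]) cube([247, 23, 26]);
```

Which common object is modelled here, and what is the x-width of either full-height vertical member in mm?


A picture frame. The border width is 26 mm.

Four thin pieces enclosing a rectangular opening — a picture frame. The two full-height stiles are 381 mm tall; the top rail sits at z = 355 and is 26 mm tall, so the border above the opening is 381 − 355 = 26 mm, matching the stile x-width.


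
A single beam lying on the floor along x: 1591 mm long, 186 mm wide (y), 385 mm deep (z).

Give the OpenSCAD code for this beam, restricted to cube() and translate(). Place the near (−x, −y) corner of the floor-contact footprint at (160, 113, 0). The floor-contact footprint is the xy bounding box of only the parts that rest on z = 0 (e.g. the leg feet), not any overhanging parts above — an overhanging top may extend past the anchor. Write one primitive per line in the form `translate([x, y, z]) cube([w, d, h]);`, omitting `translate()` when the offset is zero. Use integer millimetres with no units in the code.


translate([160, 113, 0]) cube([1591, 186, 385]);


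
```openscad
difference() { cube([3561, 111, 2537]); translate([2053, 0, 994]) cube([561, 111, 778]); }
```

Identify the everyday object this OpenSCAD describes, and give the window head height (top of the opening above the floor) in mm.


A wall with a window opening. The window head height is 1772 mm.

A wall with a rectangular opening subtracted — a window. Sill at z = 994, opening 778 mm tall, so the head is at 994 + 778 = 1772 mm.


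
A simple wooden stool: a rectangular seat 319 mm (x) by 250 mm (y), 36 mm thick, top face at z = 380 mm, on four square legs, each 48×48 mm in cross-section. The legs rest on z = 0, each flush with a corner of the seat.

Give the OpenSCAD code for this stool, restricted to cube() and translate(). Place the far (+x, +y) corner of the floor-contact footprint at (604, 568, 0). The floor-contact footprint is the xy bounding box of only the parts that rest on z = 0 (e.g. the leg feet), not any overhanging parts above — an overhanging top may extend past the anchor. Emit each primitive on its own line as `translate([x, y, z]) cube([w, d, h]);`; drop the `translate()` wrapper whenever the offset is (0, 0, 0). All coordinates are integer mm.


translate([285, 318, 344]) cube([319, 250, 36]);
translate([285, 318, 0]) cube([48, 48, 344]);
translate([556, 318, 0]) cube([48, 48, 344]);
translate([285, 520, 0]) cube([48, 48, 344]);
translate([556, 520, 0]) cube([48, 48, 344]);
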